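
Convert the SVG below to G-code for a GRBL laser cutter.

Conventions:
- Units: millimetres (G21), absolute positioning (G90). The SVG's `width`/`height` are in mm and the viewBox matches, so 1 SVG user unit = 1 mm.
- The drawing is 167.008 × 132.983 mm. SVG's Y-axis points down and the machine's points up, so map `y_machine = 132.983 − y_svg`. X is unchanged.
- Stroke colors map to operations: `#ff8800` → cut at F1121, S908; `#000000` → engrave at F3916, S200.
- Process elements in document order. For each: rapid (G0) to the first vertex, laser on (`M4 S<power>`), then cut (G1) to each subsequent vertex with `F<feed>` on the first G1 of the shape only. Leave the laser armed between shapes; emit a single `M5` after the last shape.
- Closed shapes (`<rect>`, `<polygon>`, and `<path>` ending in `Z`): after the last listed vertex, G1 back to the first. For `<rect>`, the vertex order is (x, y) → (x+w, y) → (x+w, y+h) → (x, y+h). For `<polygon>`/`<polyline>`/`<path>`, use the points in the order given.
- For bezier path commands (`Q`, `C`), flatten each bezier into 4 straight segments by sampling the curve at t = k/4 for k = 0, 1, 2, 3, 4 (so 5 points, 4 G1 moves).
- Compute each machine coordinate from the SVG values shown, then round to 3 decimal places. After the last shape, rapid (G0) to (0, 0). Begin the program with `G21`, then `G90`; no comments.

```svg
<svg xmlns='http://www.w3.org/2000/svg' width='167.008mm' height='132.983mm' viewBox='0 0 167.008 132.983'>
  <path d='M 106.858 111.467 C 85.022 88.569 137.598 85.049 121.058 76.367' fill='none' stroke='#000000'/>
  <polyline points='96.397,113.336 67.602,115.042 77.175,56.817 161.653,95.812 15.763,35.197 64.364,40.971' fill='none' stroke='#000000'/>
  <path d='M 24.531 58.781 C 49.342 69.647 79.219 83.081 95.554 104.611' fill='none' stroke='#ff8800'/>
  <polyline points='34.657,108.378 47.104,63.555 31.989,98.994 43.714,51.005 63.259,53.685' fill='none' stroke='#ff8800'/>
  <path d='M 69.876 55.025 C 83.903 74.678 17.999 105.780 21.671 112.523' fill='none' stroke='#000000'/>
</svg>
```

Since the viewBox matches the mm dimensions, user units are millimetres directly. The only transform is the Y-flip y_m = 132.983 − y_svg.

Shape 1 is a cubic bezier drawn with `<path>`. Its stroke #000000 means engrave at S200, F3916. After flipping Y the toolpath is (106.858,21.516) → (102.191,35.440) → (111.972,44.397) → (122.746,50.689) → (121.058,56.616).

Shape 2 is a open polyline drawn with `<polyline>`. Its stroke #000000 means engrave at S200, F3916. After flipping Y the toolpath is (96.397,19.647) → (67.602,17.941) → (77.175,76.166) → (161.653,37.171) → (15.763,97.786) → (64.364,92.012).

Shape 3 is a cubic bezier drawn with `<path>`. Its stroke #ff8800 means cut at S908, F1121. After flipping Y the toolpath is (24.531,74.202) → (43.798,65.485) → (63.221,55.286) → (81.054,43.088) → (95.554,28.372).

Shape 4 is a open polyline drawn with `<polyline>`. Its stroke #ff8800 means cut at S908, F1121. After flipping Y the toolpath is (34.657,24.605) → (47.104,69.428) → (31.989,33.989) → (43.714,81.978) → (63.259,79.298).

Shape 5 is a cubic bezier drawn with `<path>`. Its stroke #000000 means engrave at S200, F3916. After flipping Y the toolpath is (69.876,77.958) → (67.745,61.631) → (49.657,44.368) → (29.626,29.525) → (21.671,20.460).

G21
G90
G0 X106.858 Y21.516
M4 S200
G1 X102.191 Y35.440 F3916
G1 X111.972 Y44.397
G1 X122.746 Y50.689
G1 X121.058 Y56.616
G0 X96.397 Y19.647
M4 S200
G1 X67.602 Y17.941 F3916
G1 X77.175 Y76.166
G1 X161.653 Y37.171
G1 X15.763 Y97.786
G1 X64.364 Y92.012
G0 X24.531 Y74.202
M4 S908
G1 X43.798 Y65.485 F1121
G1 X63.221 Y55.286
G1 X81.054 Y43.088
G1 X95.554 Y28.372
G0 X34.657 Y24.605
M4 S908
G1 X47.104 Y69.428 F1121
G1 X31.989 Y33.989
G1 X43.714 Y81.978
G1 X63.259 Y79.298
G0 X69.876 Y77.958
M4 S200
G1 X67.745 Y61.631 F3916
G1 X49.657 Y44.368
G1 X29.626 Y29.525
G1 X21.671 Y20.460
M5
G0 X0.000 Y0.000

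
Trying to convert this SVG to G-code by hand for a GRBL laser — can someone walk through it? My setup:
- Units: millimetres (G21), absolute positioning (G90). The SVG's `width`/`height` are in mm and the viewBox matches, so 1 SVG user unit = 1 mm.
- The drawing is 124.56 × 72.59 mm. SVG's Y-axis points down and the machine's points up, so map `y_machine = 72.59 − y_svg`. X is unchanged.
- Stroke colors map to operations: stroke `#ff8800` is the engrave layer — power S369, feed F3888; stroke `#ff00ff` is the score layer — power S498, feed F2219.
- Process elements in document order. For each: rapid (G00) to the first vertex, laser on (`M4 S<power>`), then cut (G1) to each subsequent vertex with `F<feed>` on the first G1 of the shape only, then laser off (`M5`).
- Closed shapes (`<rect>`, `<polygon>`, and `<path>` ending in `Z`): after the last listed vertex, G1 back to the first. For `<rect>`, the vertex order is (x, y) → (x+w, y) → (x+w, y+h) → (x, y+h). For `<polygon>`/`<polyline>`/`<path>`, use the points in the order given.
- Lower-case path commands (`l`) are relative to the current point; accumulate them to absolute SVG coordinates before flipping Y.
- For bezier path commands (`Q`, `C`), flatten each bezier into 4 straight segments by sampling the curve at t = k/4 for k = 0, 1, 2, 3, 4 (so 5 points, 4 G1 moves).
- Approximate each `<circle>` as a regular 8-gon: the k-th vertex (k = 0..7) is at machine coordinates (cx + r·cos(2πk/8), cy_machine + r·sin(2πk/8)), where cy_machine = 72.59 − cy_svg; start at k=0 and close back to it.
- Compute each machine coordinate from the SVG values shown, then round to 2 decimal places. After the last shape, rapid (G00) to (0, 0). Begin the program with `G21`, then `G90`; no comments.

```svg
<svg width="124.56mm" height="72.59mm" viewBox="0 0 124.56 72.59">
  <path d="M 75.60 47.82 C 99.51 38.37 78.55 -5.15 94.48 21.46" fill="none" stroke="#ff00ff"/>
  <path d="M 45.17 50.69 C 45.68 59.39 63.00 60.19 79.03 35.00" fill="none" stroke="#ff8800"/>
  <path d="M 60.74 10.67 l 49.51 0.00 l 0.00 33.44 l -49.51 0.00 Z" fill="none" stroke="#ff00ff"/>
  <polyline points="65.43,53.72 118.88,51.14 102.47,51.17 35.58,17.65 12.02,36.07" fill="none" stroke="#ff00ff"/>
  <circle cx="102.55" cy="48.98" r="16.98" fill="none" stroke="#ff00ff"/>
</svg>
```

viewBox `0 0 124.56 72.59` with mm width/height → 1 unit = 1 mm. Flip: y_m = 72.59 − y_svg.

**Shape 1** — `<path>` cubic bezier, stroke `#ff00ff` → score (S498, F2219). Control points (SVG): P0=(75.60,47.82), P1=(99.51,38.37), P2=(78.55,-5.15), P3=(94.48,21.46); sampled at t=k/4. Machine vertices: (75.60,24.77) → (86.40,36.62) → (88.03,51.47) → (88.17,59.57) → (94.48,51.13). Open path.

**Shape 2** — `<path>` cubic bezier, stroke `#ff8800` → engrave (S369, F3888). Control points (SVG): P0=(45.17,50.69), P1=(45.68,59.39), P2=(63.00,60.19), P3=(79.03,35.00); sampled at t=k/4. Machine vertices: (45.17,21.90) → (48.42,17.14) → (56.28,17.04) → (67.05,23.29) → (79.03,37.59). Open path.

**Shape 3** — `<path>` rectangle, stroke `#ff00ff` → score (S498, F2219). Machine vertices: (60.74,61.92) → (110.25,61.92) → (110.25,28.48) → (60.74,28.48) → (60.74,61.92). Closed: final G1 returns to the first vertex.

**Shape 4** — `<polyline>` open polyline, stroke `#ff00ff` → score (S498, F2219). Machine vertices: (65.43,18.87) → (118.88,21.45) → (102.47,21.42) → (35.58,54.94) → (12.02,36.52). Open path.

**Shape 5** — `<circle>` circle, stroke `#ff00ff` → score (S498, F2219). Machine vertices: (119.53,23.61) → (114.56,35.62) → (102.55,40.59) → (90.54,35.62) → (85.57,23.61) → (90.54,11.60) → (102.55,6.63) → (114.56,11.60) → (119.53,23.61). Closed: final G1 returns to the first vertex.

G21
G90
G00 X75.60 Y24.77
M4 S498
G1 X86.40 Y36.62 F2219
G1 X88.03 Y51.47
G1 X88.17 Y59.57
G1 X94.48 Y51.13
M5
G00 X45.17 Y21.90
M4 S369
G1 X48.42 Y17.14 F3888
G1 X56.28 Y17.04
G1 X67.05 Y23.29
G1 X79.03 Y37.59
M5
G00 X60.74 Y61.92
M4 S498
G1 X110.25 Y61.92 F2219
G1 X110.25 Y28.48
G1 X60.74 Y28.48
G1 X60.74 Y61.92
M5
G00 X65.43 Y18.87
M4 S498
G1 X118.88 Y21.45 F2219
G1 X102.47 Y21.42
G1 X35.58 Y54.94
G1 X12.02 Y36.52
M5
G00 X119.53 Y23.61
M4 S498
G1 X114.56 Y35.62 F2219
G1 X102.55 Y40.59
G1 X90.54 Y35.62
G1 X85.57 Y23.61
G1 X90.54 Y11.60
G1 X102.55 Y6.63
G1 X114.56 Y11.60
G1 X119.53 Y23.61
M5
G00 X0.00 Y0.00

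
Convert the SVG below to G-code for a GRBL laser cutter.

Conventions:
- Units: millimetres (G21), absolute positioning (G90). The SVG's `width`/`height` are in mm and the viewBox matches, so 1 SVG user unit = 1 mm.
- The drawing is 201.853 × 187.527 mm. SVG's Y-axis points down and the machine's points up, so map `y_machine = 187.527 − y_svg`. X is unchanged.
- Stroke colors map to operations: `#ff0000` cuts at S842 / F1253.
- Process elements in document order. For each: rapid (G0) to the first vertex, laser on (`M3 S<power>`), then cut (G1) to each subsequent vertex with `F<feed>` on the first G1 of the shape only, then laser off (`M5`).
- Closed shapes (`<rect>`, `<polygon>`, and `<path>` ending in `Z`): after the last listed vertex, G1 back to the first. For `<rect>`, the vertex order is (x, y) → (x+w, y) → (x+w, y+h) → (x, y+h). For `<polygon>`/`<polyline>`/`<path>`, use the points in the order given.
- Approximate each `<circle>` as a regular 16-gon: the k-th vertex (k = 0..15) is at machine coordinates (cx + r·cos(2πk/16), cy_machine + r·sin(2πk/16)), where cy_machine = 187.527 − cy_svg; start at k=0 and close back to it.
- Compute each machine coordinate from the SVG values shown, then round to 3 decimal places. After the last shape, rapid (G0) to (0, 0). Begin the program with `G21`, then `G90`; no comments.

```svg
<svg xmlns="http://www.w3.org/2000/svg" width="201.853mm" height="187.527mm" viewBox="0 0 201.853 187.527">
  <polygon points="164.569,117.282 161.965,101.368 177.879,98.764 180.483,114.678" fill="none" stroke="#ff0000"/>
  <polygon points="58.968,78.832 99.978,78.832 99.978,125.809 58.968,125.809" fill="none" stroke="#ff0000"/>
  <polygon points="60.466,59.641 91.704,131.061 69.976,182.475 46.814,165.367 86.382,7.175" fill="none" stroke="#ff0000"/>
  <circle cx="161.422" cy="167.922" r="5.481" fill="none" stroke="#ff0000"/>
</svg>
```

G21
G90
G0 X164.569 Y70.245
M3 S842
G1 X161.965 Y86.159 F1253
G1 X177.879 Y88.763
G1 X180.483 Y72.849
G1 X164.569 Y70.245
M5
G0 X58.968 Y108.695
M3 S842
G1 X99.978 Y108.695 F1253
G1 X99.978 Y61.718
G1 X58.968 Y61.718
G1 X58.968 Y108.695
M5
G0 X60.466 Y127.886
M3 S842
G1 X91.704 Y56.466 F1253
G1 X69.976 Y5.052
G1 X46.814 Y22.160
G1 X86.382 Y180.352
G1 X60.466 Y127.886
M5
G0 X166.903 Y19.605
M3 S842
G1 X166.486 Y21.702 F1253
G1 X165.298 Y23.481
G1 X163.519 Y24.669
G1 X161.422 Y25.086
G1 X159.325 Y24.669
G1 X157.546 Y23.481
G1 X156.358 Y21.702
G1 X155.941 Y19.605
G1 X156.358 Y17.508
G1 X157.546 Y15.729
G1 X159.325 Y14.541
G1 X161.422 Y14.124
G1 X163.519 Y14.541
G1 X165.298 Y15.729
G1 X166.486 Y17.508
G1 X166.903 Y19.605
M5
G0 X0.000 Y0.000

1 u = 1 mm; y_m = 187.527 − y.

[1] `<polygon>` regular polygon, #ff0000→cut S842 F1253: (164.569,70.245) → (161.965,86.159) → (177.879,88.763) → (180.483,72.849) → (164.569,70.245) (closed)

[2] `<polygon>` rectangle, #ff0000→cut S842 F1253: (58.968,108.695) → (99.978,108.695) → (99.978,61.718) → (58.968,61.718) → (58.968,108.695) (closed)

[3] `<polygon>` closed polygon, #ff0000→cut S842 F1253: (60.466,127.886) → (91.704,56.466) → (69.976,5.052) → (46.814,22.160) → (86.382,180.352) → (60.466,127.886) (closed)

[4] `<circle>` circle, #ff0000→cut S842 F1253: (166.903,19.605) → (166.486,21.702) → (165.298,23.481) → (163.519,24.669) → (161.422,25.086) → (159.325,24.669) → (157.546,23.481) → (156.358,21.702) → (155.941,19.605) → (156.358,17.508) → (157.546,15.729) → (159.325,14.541) → (161.422,14.124) → (163.519,14.541) → (165.298,15.729) → (166.486,17.508) → (166.903,19.605) (closed)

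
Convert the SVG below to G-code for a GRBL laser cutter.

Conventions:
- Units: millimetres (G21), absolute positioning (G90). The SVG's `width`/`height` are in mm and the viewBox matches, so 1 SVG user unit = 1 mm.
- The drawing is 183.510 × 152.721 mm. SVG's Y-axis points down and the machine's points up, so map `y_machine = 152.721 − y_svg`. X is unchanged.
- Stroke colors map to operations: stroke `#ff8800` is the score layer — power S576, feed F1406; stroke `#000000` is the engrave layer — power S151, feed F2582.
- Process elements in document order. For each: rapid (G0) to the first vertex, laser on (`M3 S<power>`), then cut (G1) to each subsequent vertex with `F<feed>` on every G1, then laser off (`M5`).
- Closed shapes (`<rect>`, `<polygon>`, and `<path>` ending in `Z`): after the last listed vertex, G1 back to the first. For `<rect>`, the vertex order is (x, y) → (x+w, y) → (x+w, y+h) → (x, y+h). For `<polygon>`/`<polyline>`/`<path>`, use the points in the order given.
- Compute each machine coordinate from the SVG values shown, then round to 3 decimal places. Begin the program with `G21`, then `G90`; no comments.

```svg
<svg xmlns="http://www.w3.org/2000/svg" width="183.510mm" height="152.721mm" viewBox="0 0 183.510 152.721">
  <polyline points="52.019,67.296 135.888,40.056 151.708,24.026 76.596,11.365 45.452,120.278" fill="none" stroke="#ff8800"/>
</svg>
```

G21
G90
G0 X52.019 Y85.425
M3 S576
G1 X135.888 Y112.665 F1406
G1 X151.708 Y128.695 F1406
G1 X76.596 Y141.356 F1406
G1 X45.452 Y32.443 F1406
M5

viewBox `0 0 183.510 152.721` with mm width/height → 1 unit = 1 mm. Flip: y_m = 152.721 − y_svg.

**Shape 1** — `<polyline>` open polyline, stroke `#ff8800` → score (S576, F1406). Machine vertices: (52.019,85.425) → (135.888,112.665) → (151.708,128.695) → (76.596,141.356) → (45.452,32.443). Open path.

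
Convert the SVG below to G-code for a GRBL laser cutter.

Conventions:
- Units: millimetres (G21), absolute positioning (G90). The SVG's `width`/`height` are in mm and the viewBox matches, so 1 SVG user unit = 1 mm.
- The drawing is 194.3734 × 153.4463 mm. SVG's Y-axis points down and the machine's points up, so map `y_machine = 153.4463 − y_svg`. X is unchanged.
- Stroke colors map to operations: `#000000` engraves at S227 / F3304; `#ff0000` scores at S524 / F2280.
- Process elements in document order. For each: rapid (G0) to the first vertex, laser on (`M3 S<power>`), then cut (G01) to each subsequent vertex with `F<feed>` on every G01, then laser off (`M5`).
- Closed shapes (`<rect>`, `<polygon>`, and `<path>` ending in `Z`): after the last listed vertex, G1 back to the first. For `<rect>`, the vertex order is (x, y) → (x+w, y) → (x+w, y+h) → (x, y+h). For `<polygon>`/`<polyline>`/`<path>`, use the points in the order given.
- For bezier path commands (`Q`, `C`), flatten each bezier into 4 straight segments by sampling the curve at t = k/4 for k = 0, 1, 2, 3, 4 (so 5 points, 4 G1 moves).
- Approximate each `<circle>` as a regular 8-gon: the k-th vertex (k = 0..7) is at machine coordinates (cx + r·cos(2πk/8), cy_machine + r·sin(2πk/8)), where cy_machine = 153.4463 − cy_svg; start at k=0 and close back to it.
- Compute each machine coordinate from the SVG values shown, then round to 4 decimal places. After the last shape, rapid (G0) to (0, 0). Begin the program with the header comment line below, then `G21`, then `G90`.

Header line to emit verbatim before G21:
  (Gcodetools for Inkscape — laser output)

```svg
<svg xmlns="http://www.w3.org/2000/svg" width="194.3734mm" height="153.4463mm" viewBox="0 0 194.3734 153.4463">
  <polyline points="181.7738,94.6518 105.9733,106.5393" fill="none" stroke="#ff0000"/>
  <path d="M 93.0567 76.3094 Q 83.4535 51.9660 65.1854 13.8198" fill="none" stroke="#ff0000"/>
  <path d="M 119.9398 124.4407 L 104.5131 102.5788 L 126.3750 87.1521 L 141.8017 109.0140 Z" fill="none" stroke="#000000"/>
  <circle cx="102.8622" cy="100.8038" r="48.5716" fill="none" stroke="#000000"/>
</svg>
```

(Gcodetools for Inkscape — laser output)
G21
G90
G0 X181.7738 Y58.7945
M3 S524
G01 X105.9733 Y46.9070 F2280
M5
G0 X93.0567 Y77.1369
M3 S524
G01 X87.7135 Y90.1713 F2280
G01 X81.2873 Y104.9310 F2280
G01 X73.7779 Y121.4161 F2280
G01 X65.1854 Y139.6265 F2280
M5
G0 X119.9398 Y29.0056
M3 S227
G01 X104.5131 Y50.8675 F3304
G01 X126.3750 Y66.2942 F3304
G01 X141.8017 Y44.4323 F3304
G01 X119.9398 Y29.0056 F3304
M5
G0 X151.4338 Y52.6425
M3 S227
G01 X137.2075 Y86.9878 F3304
G01 X102.8622 Y101.2141 F3304
G01 X68.5169 Y86.9878 F3304
G01 X54.2906 Y52.6425 F3304
G01 X68.5169 Y18.2972 F3304
G01 X102.8622 Y4.0709 F3304
G01 X137.2075 Y18.2972 F3304
G01 X151.4338 Y52.6425 F3304
M5
G0 X0.0000 Y0.0000

Since the viewBox matches the mm dimensions, user units are millimetres directly. The only transform is the Y-flip y_m = 153.4463 − y_svg.

Shape 1 is a line segment drawn with `<polyline>`. Its stroke #ff0000 means score at S524, F2280. After flipping Y the toolpath is (181.7738,58.7945) → (105.9733,46.9070).

Shape 2 is a quadratic bezier drawn with `<path>`. Its stroke #ff0000 means score at S524, F2280. After flipping Y the toolpath is (93.0567,77.1369) → (87.7135,90.1713) → (81.2873,104.9310) → (73.7779,121.4161) → (65.1854,139.6265).

Shape 3 is a regular polygon drawn with `<path>`. Its stroke #000000 means engrave at S227, F3304. After flipping Y the toolpath is (119.9398,29.0056) → (104.5131,50.8675) → (126.3750,66.2942) → (141.8017,44.4323) → (119.9398,29.0056), returning to the start.

Shape 4 is a circle drawn with `<circle>`. Its stroke #000000 means engrave at S227, F3304. After flipping Y the toolpath is (151.4338,52.6425) → (137.2075,86.9878) → (102.8622,101.2141) → (68.5169,86.9878) → (54.2906,52.6425) → (68.5169,18.2972) → (102.8622,4.0709) → (137.2075,18.2972) → (151.4338,52.6425), returning to the start.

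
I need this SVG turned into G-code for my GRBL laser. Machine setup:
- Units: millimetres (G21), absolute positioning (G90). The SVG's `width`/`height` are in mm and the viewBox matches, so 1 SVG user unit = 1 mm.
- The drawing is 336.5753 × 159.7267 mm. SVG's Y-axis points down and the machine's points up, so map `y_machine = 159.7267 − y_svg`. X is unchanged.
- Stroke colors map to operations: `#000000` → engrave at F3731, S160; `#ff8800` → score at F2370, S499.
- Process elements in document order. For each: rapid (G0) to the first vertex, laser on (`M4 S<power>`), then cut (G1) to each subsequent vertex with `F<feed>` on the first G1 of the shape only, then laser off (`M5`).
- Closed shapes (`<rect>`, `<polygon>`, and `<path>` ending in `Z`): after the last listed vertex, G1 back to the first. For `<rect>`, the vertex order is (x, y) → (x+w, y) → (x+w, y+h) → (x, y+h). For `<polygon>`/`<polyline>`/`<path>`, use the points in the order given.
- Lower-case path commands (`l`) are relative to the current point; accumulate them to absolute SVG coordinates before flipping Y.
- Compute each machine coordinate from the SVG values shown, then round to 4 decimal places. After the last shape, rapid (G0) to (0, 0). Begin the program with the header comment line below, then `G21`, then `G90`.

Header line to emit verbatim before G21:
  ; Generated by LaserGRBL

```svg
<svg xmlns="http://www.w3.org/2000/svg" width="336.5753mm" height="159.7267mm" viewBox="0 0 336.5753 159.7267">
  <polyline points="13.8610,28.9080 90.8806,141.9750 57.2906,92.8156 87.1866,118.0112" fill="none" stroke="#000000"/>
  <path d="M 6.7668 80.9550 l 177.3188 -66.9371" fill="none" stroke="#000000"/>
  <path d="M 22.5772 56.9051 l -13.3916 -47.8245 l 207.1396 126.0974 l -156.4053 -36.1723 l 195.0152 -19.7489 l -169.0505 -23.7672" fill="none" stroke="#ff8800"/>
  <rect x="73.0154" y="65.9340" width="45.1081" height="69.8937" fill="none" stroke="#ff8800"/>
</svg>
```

Since the viewBox matches the mm dimensions, user units are millimetres directly. The only transform is the Y-flip y_m = 159.7267 − y_svg.

Shape 1 is a open polyline drawn with `<polyline>`. Its stroke #000000 means engrave at S160, F3731. After flipping Y the toolpath is (13.8610,130.8187) → (90.8806,17.7517) → (57.2906,66.9111) → (87.1866,41.7155).

Shape 2 is a line segment drawn with `<path>`. Its stroke #000000 means engrave at S160, F3731. After flipping Y the toolpath is (6.7668,78.7717) → (184.0856,145.7088).

Shape 3 is a open polyline drawn with `<path>`. Its stroke #ff8800 means score at S499, F2370. After flipping Y the toolpath is (22.5772,102.8216) → (9.1856,150.6461) → (216.3252,24.5487) → (59.9199,60.7210) → (254.9351,80.4699) → (85.8846,104.2371).

Shape 4 is a rectangle drawn with `<rect>`. Its stroke #ff8800 means score at S499, F2370. After flipping Y the toolpath is (73.0154,93.7927) → (118.1235,93.7927) → (118.1235,23.8990) → (73.0154,23.8990) → (73.0154,93.7927), returning to the start.

; Generated by LaserGRBL
G21
G90
G0 X13.8610 Y130.8187
M4 S160
G1 X90.8806 Y17.7517 F3731
G1 X57.2906 Y66.9111
G1 X87.1866 Y41.7155
M5
G0 X6.7668 Y78.7717
M4 S160
G1 X184.0856 Y145.7088 F3731
M5
G0 X22.5772 Y102.8216
M4 S499
G1 X9.1856 Y150.6461 F2370
G1 X216.3252 Y24.5487
G1 X59.9199 Y60.7210
G1 X254.9351 Y80.4699
G1 X85.8846 Y104.2371
M5
G0 X73.0154 Y93.7927
M4 S499
G1 X118.1235 Y93.7927 F2370
G1 X118.1235 Y23.8990
G1 X73.0154 Y23.8990
G1 X73.0154 Y93.7927
M5
G0 X0.0000 Y0.0000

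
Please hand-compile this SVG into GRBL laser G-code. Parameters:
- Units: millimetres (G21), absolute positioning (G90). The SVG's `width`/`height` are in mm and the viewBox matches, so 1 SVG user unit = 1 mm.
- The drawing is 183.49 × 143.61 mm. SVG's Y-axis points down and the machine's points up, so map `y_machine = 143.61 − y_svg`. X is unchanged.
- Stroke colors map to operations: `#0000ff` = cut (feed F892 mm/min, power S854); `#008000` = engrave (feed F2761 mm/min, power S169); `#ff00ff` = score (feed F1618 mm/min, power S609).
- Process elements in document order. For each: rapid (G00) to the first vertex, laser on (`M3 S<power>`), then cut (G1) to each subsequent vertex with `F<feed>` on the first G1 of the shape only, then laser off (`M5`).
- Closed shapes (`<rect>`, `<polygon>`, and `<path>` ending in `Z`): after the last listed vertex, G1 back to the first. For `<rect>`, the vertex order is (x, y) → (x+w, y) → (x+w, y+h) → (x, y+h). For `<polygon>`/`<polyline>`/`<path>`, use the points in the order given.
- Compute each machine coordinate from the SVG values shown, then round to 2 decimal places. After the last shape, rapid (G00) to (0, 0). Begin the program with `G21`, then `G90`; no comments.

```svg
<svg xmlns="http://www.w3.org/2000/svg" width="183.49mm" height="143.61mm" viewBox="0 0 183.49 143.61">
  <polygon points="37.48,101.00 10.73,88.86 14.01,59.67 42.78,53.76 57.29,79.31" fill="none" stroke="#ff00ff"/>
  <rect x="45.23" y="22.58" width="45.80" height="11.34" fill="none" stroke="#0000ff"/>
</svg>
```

G21
G90
G00 X37.48 Y42.61
M3 S609
G1 X10.73 Y54.75 F1618
G1 X14.01 Y83.94
G1 X42.78 Y89.85
G1 X57.29 Y64.30
G1 X37.48 Y42.61
M5
G00 X45.23 Y121.03
M3 S854
G1 X91.03 Y121.03 F892
G1 X91.03 Y109.69
G1 X45.23 Y109.69
G1 X45.23 Y121.03
M5
G00 X0.00 Y0.00

viewBox `0 0 183.49 143.61` with mm width/height → 1 unit = 1 mm. Flip: y_m = 143.61 − y_svg.

**Shape 1** — `<polygon>` regular polygon, stroke `#ff00ff` → score (S609, F1618). Machine vertices: (37.48,42.61) → (10.73,54.75) → (14.01,83.94) → (42.78,89.85) → (57.29,64.30) → (37.48,42.61). Closed: final G1 returns to the first vertex.

**Shape 2** — `<rect>` rectangle, stroke `#0000ff` → cut (S854, F892). Machine vertices: (45.23,121.03) → (91.03,121.03) → (91.03,109.69) → (45.23,109.69) → (45.23,121.03). Closed: final G1 returns to the first vertex.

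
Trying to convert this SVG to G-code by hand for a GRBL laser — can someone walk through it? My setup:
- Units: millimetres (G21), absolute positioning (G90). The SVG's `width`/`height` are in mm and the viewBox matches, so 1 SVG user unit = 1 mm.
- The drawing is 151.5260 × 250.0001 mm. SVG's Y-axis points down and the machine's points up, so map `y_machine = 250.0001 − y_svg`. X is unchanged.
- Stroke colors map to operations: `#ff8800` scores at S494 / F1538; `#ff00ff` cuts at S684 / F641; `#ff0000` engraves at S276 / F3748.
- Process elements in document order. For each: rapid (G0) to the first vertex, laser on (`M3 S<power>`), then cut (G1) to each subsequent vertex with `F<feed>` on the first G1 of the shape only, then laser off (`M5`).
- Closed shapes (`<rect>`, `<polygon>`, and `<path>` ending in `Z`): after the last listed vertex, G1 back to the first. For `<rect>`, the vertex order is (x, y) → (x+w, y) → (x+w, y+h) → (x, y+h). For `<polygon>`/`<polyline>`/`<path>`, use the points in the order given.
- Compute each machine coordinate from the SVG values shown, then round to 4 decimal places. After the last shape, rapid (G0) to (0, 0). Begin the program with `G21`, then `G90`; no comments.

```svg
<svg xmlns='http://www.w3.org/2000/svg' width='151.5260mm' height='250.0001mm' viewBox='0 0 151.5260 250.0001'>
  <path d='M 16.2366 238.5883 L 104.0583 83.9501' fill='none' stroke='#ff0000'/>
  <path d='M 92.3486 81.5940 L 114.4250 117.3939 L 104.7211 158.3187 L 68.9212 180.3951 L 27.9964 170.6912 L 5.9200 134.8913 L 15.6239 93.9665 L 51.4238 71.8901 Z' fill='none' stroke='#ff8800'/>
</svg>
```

G21
G90
G0 X16.2366 Y11.4118
M3 S276
G1 X104.0583 Y166.0500 F3748
M5
G0 X92.3486 Y168.4061
M3 S494
G1 X114.4250 Y132.6062 F1538
G1 X104.7211 Y91.6814
G1 X68.9212 Y69.6050
G1 X27.9964 Y79.3089
G1 X5.9200 Y115.1088
G1 X15.6239 Y156.0336
G1 X51.4238 Y178.1100
G1 X92.3486 Y168.4061
M5
G0 X0.0000 Y0.0000

1 u = 1 mm; y_m = 250.0001 − y.

[1] `<path>` line segment, #ff0000→engrave S276 F3748: (16.2366,11.4118) → (104.0583,166.0500)

[2] `<path>` regular polygon, #ff8800→score S494 F1538: (92.3486,168.4061) → (114.4250,132.6062) → (104.7211,91.6814) → (68.9212,69.6050) → (27.9964,79.3089) → (5.9200,115.1088) → (15.6239,156.0336) → (51.4238,178.1100) → (92.3486,168.4061) (closed)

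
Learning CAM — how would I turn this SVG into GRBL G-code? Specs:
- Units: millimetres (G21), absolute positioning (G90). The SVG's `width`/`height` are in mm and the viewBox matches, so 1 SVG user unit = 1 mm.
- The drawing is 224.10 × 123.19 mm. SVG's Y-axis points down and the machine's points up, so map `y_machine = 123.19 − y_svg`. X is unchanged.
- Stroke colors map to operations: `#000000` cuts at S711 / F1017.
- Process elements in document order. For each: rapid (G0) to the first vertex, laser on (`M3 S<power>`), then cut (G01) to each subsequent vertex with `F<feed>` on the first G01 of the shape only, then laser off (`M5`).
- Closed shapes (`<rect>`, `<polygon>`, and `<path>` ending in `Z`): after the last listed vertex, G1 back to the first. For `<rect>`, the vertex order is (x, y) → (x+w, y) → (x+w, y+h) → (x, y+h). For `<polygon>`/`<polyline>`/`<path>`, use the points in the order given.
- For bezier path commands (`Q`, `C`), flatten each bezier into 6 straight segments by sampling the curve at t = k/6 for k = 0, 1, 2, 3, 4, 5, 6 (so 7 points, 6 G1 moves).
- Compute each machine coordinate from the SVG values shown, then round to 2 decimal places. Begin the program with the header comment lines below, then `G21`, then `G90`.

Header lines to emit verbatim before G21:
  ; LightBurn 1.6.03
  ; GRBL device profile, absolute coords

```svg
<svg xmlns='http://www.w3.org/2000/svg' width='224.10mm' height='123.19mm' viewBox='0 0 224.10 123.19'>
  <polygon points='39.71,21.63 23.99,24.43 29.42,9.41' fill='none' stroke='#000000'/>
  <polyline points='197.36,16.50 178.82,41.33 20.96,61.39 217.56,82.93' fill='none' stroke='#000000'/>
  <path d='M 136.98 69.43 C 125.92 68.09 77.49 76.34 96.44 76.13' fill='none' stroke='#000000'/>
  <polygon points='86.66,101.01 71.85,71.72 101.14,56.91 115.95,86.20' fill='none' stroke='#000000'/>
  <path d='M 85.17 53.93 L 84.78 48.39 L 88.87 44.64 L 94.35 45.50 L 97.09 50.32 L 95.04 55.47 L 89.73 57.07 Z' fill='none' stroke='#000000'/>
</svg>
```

1 u = 1 mm; y_m = 123.19 − y.

[1] `<polygon>` regular polygon, #000000→cut S711 F1017: (39.71,101.56) → (23.99,98.76) → (29.42,113.78) → (39.71,101.56) (closed)

[2] `<polyline>` open polyline, #000000→cut S711 F1017: (197.36,106.69) → (178.82,81.86) → (20.96,61.80) → (217.56,40.26)

[3] `<path>` cubic bezier, #000000→cut S711 F1017: (136.98,53.76) → (128.82,53.71) → (117.34,52.57) → (105.46,50.83) → (96.07,49.00) → (92.10,47.58) → (96.44,47.06)

[4] `<polygon>` regular polygon, #000000→cut S711 F1017: (86.66,22.18) → (71.85,51.47) → (101.14,66.28) → (115.95,36.99) → (86.66,22.18) (closed)

[5] `<path>` regular polygon, #000000→cut S711 F1017: (85.17,69.26) → (84.78,74.80) → (88.87,78.55) → (94.35,77.69) → (97.09,72.87) → (95.04,67.72) → (89.73,66.12) → (85.17,69.26) (closed)

; LightBurn 1.6.03
; GRBL device profile, absolute coords
G21
G90
G0 X39.71 Y101.56
M3 S711
G01 X23.99 Y98.76 F1017
G01 X29.42 Y113.78
G01 X39.71 Y101.56
M5
G0 X197.36 Y106.69
M3 S711
G01 X178.82 Y81.86 F1017
G01 X20.96 Y61.80
G01 X217.56 Y40.26
M5
G0 X136.98 Y53.76
M3 S711
G01 X128.82 Y53.71 F1017
G01 X117.34 Y52.57
G01 X105.46 Y50.83
G01 X96.07 Y49.00
G01 X92.10 Y47.58
G01 X96.44 Y47.06
M5
G0 X86.66 Y22.18
M3 S711
G01 X71.85 Y51.47 F1017
G01 X101.14 Y66.28
G01 X115.95 Y36.99
G01 X86.66 Y22.18
M5
G0 X85.17 Y69.26
M3 S711
G01 X84.78 Y74.80 F1017
G01 X88.87 Y78.55
G01 X94.35 Y77.69
G01 X97.09 Y72.87
G01 X95.04 Y67.72
G01 X89.73 Y66.12
G01 X85.17 Y69.26
M5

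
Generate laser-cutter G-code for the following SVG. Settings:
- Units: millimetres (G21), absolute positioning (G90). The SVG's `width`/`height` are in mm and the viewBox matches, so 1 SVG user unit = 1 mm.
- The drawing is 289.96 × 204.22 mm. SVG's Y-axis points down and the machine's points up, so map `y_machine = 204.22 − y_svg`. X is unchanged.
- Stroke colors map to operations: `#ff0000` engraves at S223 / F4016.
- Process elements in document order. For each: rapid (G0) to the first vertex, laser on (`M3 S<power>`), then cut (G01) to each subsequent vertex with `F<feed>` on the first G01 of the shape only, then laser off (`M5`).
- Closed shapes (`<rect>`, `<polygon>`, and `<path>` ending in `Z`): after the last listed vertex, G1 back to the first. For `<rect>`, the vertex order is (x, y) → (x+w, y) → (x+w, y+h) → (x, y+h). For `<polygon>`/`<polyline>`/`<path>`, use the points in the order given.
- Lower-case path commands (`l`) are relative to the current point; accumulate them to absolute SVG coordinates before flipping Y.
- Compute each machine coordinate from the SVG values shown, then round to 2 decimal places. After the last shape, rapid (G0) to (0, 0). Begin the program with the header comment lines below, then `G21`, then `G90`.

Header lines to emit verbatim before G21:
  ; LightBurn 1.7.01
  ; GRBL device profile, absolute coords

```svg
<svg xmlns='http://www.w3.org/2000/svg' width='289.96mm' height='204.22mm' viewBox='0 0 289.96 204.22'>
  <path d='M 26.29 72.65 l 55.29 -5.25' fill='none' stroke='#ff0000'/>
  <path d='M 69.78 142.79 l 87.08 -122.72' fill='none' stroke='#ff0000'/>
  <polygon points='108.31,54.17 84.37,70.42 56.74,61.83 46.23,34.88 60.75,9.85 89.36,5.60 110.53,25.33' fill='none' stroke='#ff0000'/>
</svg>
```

; LightBurn 1.7.01
; GRBL device profile, absolute coords
G21
G90
G0 X26.29 Y131.57
M3 S223
G01 X81.58 Y136.82 F4016
M5
G0 X69.78 Y61.43
M3 S223
G01 X156.86 Y184.15 F4016
M5
G0 X108.31 Y150.05
M3 S223
G01 X84.37 Y133.80 F4016
G01 X56.74 Y142.39
G01 X46.23 Y169.34
G01 X60.75 Y194.37
G01 X89.36 Y198.62
G01 X110.53 Y178.89
G01 X108.31 Y150.05
M5
G0 X0.00 Y0.00

Since the viewBox matches the mm dimensions, user units are millimetres directly. The only transform is the Y-flip y_m = 204.22 − y_svg.

Shape 1 is a line segment drawn with `<path>`. Its stroke #ff0000 means engrave at S223, F4016. After flipping Y the toolpath is (26.29,131.57) → (81.58,136.82).

Shape 2 is a line segment drawn with `<path>`. Its stroke #ff0000 means engrave at S223, F4016. After flipping Y the toolpath is (69.78,61.43) → (156.86,184.15).

Shape 3 is a regular polygon drawn with `<polygon>`. Its stroke #ff0000 means engrave at S223, F4016. After flipping Y the toolpath is (108.31,150.05) → (84.37,133.80) → (56.74,142.39) → (46.23,169.34) → (60.75,194.37) → (89.36,198.62) → (110.53,178.89) → (108.31,150.05), returning to the start.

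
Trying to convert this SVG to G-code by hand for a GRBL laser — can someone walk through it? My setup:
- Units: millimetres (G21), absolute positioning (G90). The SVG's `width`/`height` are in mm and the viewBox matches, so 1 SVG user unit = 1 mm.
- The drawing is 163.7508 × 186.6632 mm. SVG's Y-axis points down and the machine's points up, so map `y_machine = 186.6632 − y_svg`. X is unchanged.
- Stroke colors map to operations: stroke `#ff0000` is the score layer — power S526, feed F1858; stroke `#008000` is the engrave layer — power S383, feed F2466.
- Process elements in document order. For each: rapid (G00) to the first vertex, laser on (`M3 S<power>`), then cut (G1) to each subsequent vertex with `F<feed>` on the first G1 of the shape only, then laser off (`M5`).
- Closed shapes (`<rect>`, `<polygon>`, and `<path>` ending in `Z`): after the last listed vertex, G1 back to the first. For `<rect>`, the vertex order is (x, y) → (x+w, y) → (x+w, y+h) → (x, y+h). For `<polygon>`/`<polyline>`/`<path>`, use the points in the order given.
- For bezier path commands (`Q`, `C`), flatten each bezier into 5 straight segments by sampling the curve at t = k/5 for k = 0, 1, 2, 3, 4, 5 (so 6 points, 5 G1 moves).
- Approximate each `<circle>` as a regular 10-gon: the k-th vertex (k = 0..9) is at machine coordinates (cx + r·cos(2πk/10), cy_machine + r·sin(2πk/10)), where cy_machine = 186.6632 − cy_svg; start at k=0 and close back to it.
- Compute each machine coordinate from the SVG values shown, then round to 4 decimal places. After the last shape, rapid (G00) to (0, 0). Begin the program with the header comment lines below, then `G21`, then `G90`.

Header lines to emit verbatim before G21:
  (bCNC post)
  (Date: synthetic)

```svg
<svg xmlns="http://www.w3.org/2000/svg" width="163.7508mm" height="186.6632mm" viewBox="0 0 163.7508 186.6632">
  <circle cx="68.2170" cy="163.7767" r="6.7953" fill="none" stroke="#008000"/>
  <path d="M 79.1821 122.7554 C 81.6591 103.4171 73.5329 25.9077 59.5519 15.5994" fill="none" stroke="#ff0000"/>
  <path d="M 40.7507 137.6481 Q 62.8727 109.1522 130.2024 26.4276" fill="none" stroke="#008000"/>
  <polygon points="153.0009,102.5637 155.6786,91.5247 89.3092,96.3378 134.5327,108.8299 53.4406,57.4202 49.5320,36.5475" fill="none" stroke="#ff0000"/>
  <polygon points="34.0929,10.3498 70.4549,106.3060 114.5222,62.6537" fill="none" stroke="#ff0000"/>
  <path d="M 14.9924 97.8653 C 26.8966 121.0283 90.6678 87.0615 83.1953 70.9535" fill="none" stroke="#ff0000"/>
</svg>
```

Since the viewBox matches the mm dimensions, user units are millimetres directly. The only transform is the Y-flip y_m = 186.6632 − y_svg.

Shape 1 is a circle drawn with `<circle>`. Its stroke #008000 means engrave at S383, F2466. After flipping Y the toolpath is (75.0123,22.8865) → (73.7145,26.8807) → (70.3169,29.3492) → (66.1171,29.3492) → (62.7195,26.8807) → (61.4217,22.8865) → (62.7195,18.8923) → (66.1171,16.4238) → (70.3169,16.4238) → (73.7145,18.8923) → (75.0123,22.8865), returning to the start.

Shape 2 is a cubic bezier drawn with `<path>`. Its stroke #ff0000 means score at S526, F1858. After flipping Y the toolpath is (79.1821,63.9078) → (79.4339,81.4883) → (77.3689,107.0121) → (73.2149,134.4611) → (67.1999,157.8177) → (59.5519,171.0638).

Shape 3 is a quadratic bezier drawn with `<path>`. Its stroke #008000 means engrave at S383, F2466. After flipping Y the toolpath is (40.7507,49.0151) → (51.4078,62.5826) → (65.6815,80.4884) → (83.5719,102.7325) → (105.0788,129.3149) → (130.2024,160.2356).

Shape 4 is a closed polygon drawn with `<polygon>`. Its stroke #ff0000 means score at S526, F1858. After flipping Y the toolpath is (153.0009,84.0995) → (155.6786,95.1385) → (89.3092,90.3254) → (134.5327,77.8333) → (53.4406,129.2430) → (49.5320,150.1157) → (153.0009,84.0995), returning to the start.

Shape 5 is a closed polygon drawn with `<polygon>`. Its stroke #ff0000 means score at S526, F1858. After flipping Y the toolpath is (34.0929,176.3134) → (70.4549,80.3572) → (114.5222,124.0095) → (34.0929,176.3134), returning to the start.

Shape 6 is a cubic bezier drawn with `<path>`. Its stroke #ff0000 means score at S526, F1858. After flipping Y the toolpath is (14.9924,88.7979) → (27.3741,81.1558) → (46.2945,83.6253) → (65.8444,92.6071) → (80.1144,104.5018) → (83.1953,115.7097).

(bCNC post)
(Date: synthetic)
G21
G90
G00 X75.0123 Y22.8865
M3 S383
G1 X73.7145 Y26.8807 F2466
G1 X70.3169 Y29.3492
G1 X66.1171 Y29.3492
G1 X62.7195 Y26.8807
G1 X61.4217 Y22.8865
G1 X62.7195 Y18.8923
G1 X66.1171 Y16.4238
G1 X70.3169 Y16.4238
G1 X73.7145 Y18.8923
G1 X75.0123 Y22.8865
M5
G00 X79.1821 Y63.9078
M3 S526
G1 X79.4339 Y81.4883 F1858
G1 X77.3689 Y107.0121
G1 X73.2149 Y134.4611
G1 X67.1999 Y157.8177
G1 X59.5519 Y171.0638
M5
G00 X40.7507 Y49.0151
M3 S383
G1 X51.4078 Y62.5826 F2466
G1 X65.6815 Y80.4884
G1 X83.5719 Y102.7325
G1 X105.0788 Y129.3149
G1 X130.2024 Y160.2356
M5
G00 X153.0009 Y84.0995
M3 S526
G1 X155.6786 Y95.1385 F1858
G1 X89.3092 Y90.3254
G1 X134.5327 Y77.8333
G1 X53.4406 Y129.2430
G1 X49.5320 Y150.1157
G1 X153.0009 Y84.0995
M5
G00 X34.0929 Y176.3134
M3 S526
G1 X70.4549 Y80.3572 F1858
G1 X114.5222 Y124.0095
G1 X34.0929 Y176.3134
M5
G00 X14.9924 Y88.7979
M3 S526
G1 X27.3741 Y81.1558 F1858
G1 X46.2945 Y83.6253
G1 X65.8444 Y92.6071
G1 X80.1144 Y104.5018
G1 X83.1953 Y115.7097
M5
G00 X0.0000 Y0.0000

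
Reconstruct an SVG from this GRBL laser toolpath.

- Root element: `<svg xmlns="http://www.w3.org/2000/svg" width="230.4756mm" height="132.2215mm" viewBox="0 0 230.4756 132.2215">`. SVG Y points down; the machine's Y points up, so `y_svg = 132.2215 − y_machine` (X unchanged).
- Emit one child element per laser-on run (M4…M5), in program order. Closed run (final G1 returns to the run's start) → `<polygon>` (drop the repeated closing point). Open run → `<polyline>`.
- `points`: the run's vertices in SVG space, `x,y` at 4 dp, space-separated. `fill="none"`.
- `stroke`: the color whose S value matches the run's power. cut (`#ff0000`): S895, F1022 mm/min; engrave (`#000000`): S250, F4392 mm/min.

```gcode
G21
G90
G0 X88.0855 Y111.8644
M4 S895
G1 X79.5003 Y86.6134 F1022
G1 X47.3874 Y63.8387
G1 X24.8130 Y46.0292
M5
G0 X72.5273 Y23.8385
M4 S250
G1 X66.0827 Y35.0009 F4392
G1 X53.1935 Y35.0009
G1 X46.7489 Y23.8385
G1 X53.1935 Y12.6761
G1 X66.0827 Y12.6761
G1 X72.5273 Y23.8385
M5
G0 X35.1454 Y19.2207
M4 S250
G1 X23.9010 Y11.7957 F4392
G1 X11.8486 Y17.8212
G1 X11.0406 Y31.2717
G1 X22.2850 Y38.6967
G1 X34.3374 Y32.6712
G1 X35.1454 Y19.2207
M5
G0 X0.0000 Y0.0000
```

Machine Y-up, SVG Y-down with viewBox height 132.2215, so y_svg = 132.2215 − y_machine; X carries over.

Run 1: the run's S895 means `#ff0000` (cut). The run is open, so emit a `<polyline>` with points (Y-flipped): 88.0855,20.3571 79.5003,45.6081 47.3874,68.3828 24.8130,86.1923.

Run 2: power S250 maps to stroke `#000000` (engrave). The run returns to its start, so emit a `<polygon>` with points (Y-flipped): 72.5273,108.3830 66.0827,97.2206 53.1935,97.2206 46.7489,108.3830 53.1935,119.5454 66.0827,119.5454.

Run 3: power S250 maps to stroke `#000000` (engrave). The run returns to its start, so emit a `<polygon>` with points (Y-flipped): 35.1454,113.0008 23.9010,120.4258 11.8486,114.4003 11.0406,100.9498 22.2850,93.5248 34.3374,99.5503.

<svg xmlns="http://www.w3.org/2000/svg" width="230.4756mm" height="132.2215mm" viewBox="0 0 230.4756 132.2215">
  <polyline points="88.0855,20.3571 79.5003,45.6081 47.3874,68.3828 24.8130,86.1923" fill="none" stroke="#ff0000"/>
  <polygon points="72.5273,108.3830 66.0827,97.2206 53.1935,97.2206 46.7489,108.3830 53.1935,119.5454 66.0827,119.5454" fill="none" stroke="#000000"/>
  <polygon points="35.1454,113.0008 23.9010,120.4258 11.8486,114.4003 11.0406,100.9498 22.2850,93.5248 34.3374,99.5503" fill="none" stroke="#000000"/>
</svg>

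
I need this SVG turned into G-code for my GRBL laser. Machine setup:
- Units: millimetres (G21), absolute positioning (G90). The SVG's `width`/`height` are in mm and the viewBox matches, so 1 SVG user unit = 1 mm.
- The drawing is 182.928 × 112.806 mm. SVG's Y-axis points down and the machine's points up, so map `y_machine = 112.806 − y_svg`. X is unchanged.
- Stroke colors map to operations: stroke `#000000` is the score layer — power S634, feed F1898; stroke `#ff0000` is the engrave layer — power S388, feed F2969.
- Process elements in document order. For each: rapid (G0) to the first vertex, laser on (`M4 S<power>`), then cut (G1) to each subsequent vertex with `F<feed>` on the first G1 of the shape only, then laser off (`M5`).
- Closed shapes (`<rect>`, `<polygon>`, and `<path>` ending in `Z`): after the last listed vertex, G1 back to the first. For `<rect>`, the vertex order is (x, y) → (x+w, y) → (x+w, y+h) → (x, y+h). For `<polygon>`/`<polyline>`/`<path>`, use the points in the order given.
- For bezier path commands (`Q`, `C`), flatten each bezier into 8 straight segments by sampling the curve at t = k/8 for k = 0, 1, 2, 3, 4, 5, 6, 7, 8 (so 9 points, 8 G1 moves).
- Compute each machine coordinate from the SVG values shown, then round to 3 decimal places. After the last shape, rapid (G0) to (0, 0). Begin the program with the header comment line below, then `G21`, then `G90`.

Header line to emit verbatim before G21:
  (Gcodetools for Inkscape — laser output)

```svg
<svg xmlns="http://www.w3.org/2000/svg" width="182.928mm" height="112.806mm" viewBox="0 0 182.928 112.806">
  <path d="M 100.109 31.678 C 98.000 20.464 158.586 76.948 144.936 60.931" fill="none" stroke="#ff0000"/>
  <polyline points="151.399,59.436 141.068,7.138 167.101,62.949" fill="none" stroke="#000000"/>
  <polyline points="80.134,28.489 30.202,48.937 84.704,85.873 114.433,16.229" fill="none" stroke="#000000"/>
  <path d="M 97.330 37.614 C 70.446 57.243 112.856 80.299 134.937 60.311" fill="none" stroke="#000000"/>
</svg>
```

viewBox `0 0 182.928 112.806` with mm width/height → 1 unit = 1 mm. Flip: y_m = 112.806 − y_svg.

**Shape 1** — `<path>` cubic bezier, stroke `#ff0000` → engrave (S388, F2969). Control points (SVG): P0=(100.109,31.678), P1=(98.000,20.464), P2=(158.586,76.948), P3=(144.936,60.931); sampled at t=k/8. Machine vertices: (100.109,81.128) → (101.990,82.434) → (108.143,79.036) → (116.965,72.577) → (126.850,64.700) → (136.195,57.049) → (143.394,51.266) → (146.842,48.993) → (144.936,51.875). Open path.

**Shape 2** — `<polyline>` open polyline, stroke `#000000` → score (S634, F1898). Machine vertices: (151.399,53.370) → (141.068,105.668) → (167.101,49.857). Open path.

**Shape 3** — `<polyline>` open polyline, stroke `#000000` → score (S634, F1898). Machine vertices: (80.134,84.317) → (30.202,63.869) → (84.704,26.933) → (114.433,96.577). Open path.

**Shape 4** — `<path>` cubic bezier, stroke `#000000` → score (S634, F1898). Control points (SVG): P0=(97.330,37.614), P1=(70.446,57.243), P2=(112.856,80.299), P3=(134.937,60.311); sampled at t=k/8. Machine vertices: (97.330,75.192) → (90.322,67.761) → (88.759,60.554) → (91.593,54.114) → (97.772,48.987) → (106.246,45.717) → (115.965,44.849) → (125.879,46.926) → (134.937,52.495). Open path.

(Gcodetools for Inkscape — laser output)
G21
G90
G0 X100.109 Y81.128
M4 S388
G1 X101.990 Y82.434 F2969
G1 X108.143 Y79.036
G1 X116.965 Y72.577
G1 X126.850 Y64.700
G1 X136.195 Y57.049
G1 X143.394 Y51.266
G1 X146.842 Y48.993
G1 X144.936 Y51.875
M5
G0 X151.399 Y53.370
M4 S634
G1 X141.068 Y105.668 F1898
G1 X167.101 Y49.857
M5
G0 X80.134 Y84.317
M4 S634
G1 X30.202 Y63.869 F1898
G1 X84.704 Y26.933
G1 X114.433 Y96.577
M5
G0 X97.330 Y75.192
M4 S634
G1 X90.322 Y67.761 F1898
G1 X88.759 Y60.554
G1 X91.593 Y54.114
G1 X97.772 Y48.987
G1 X106.246 Y45.717
G1 X115.965 Y44.849
G1 X125.879 Y46.926
G1 X134.937 Y52.495
M5
G0 X0.000 Y0.000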